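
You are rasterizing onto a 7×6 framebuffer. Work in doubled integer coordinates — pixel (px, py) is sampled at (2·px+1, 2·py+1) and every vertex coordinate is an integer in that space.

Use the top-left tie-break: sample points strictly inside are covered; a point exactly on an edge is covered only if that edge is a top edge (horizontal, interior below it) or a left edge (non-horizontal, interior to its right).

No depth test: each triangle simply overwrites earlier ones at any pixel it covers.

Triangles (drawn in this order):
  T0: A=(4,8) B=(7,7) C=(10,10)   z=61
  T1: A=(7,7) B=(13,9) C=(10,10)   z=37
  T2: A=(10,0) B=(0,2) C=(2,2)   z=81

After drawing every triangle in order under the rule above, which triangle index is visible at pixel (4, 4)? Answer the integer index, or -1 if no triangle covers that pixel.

T0:
  2·area = 12
  edge (4, 8)→(7, 7): d=(3,-1) top-left  bias=+0
  edge (7, 7)→(10, 10): d=(3,3) right/bottom  bias=-1
  edge (10, 10)→(4, 8): d=(-6,-2) top-left  bias=+0
    (0,0)@(1, 1): e=[-24,0,36] → ·  [on edge]
    (1,1)@(3, 3): e=[-16,0,28] → ·  [on edge]
    (2,2)@(5, 5): e=[-8,0,20] → ·  [on edge]
    (6,2)@(13, 5): e=[0,-24,36] → ·  [on edge]
    (0,3)@(1, 7): e=[-6,18,0] → ·  [on edge]
    (3,3)@(7, 7): e=[0,0,12] → ·  [on edge]
    (0,4)@(1, 9): e=[0,24,-12] → ·  [on edge]
    (3,4)@(7, 9): e=[6,6,0] → #  [on edge]
    (4,4)@(9, 9): e=[8,0,4] → ·  [on edge]
    (3,5)@(7, 11): e=[12,12,-12] → ·
    (5,5)@(11, 11): e=[16,0,-4] → ·  [on edge]
    (6,5)@(13, 11): e=[18,-6,0] → ·  [on edge]
  covered (1 px):
    · · · · · · ·
    · · · · · · ·
    · · · · · · ·
    · · · · · · ·
    · · · # · · ·
    · · · · · · ·
T1:
  2·area = 12
  edge (7, 7)→(13, 9): d=(6,2) right/bottom  bias=-1
  edge (13, 9)→(10, 10): d=(-3,1) right/bottom  bias=-1
  edge (10, 10)→(7, 7): d=(-3,-3) top-left  bias=+0
    (0,0)@(1, 1): e=[-24,36,0] → ·  [on edge]
    (1,1)@(3, 3): e=[-16,28,0] → ·  [on edge]
    (0,2)@(1, 5): e=[0,24,-12] → ·  [on edge]
    (2,2)@(5, 5): e=[-8,20,0] → ·  [on edge]
    (3,3)@(7, 7): e=[0,12,0] → ·  [on edge]
    (4,4)@(9, 9): e=[8,4,0] → #  [on edge]
    (5,4)@(11, 9): e=[4,2,6] → #
    (6,4)@(13, 9): e=[0,0,12] → ·  [on edge]
    (3,5)@(7, 11): e=[24,0,-12] → ·  [on edge]
    (4,5)@(9, 11): e=[20,-2,-6] → ·
    (5,5)@(11, 11): e=[16,-4,0] → ·  [on edge]
  covered (2 px):
    · · · · · · ·
    · · · · · · ·
    · · · · · · ·
    · · · · · · ·
    · · · · # # ·
    · · · · · · ·
T2:
  2·area = 4  (B↔C swapped to make it positive)
  edge (10, 0)→(2, 2): d=(-8,2) right/bottom  bias=-1
  edge (2, 2)→(0, 2): d=(-2,0) right/bottom  bias=-1
  edge (0, 2)→(10, 0): d=(10,-2) top-left  bias=+0
    (2,0)@(5, 1): e=[2,2,0] → #  [on edge]
    (3,0)@(7, 1): e=[-2,2,4] → ·
    (2,1)@(5, 3): e=[-14,-2,20] → ·
  covered (1 px):
    · · # · · · ·
    · · · · · · ·
    · · · · · · ·
    · · · · · · ·
    · · · · · · ·
    · · · · · · ·

Z-buffer (winner per pixel, '.' = empty):
  . . 2 . . . .
  . . . . . . .
  . . . . . . .
  . . . . . . .
  . . . 0 1 1 .
  . . . . . . .

Answer: 1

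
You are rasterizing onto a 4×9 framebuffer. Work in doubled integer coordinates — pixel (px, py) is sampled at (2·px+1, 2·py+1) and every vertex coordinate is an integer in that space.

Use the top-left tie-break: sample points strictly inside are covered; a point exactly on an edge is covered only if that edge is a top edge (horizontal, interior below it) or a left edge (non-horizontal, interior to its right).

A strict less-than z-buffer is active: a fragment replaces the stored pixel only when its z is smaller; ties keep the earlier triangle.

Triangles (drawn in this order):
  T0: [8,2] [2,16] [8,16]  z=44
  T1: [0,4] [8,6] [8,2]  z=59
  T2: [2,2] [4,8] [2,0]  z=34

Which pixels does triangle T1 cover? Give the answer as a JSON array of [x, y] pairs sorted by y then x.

T0:
  2·area = 84  (B↔C swapped to make it positive)
  edge (8, 2)→(8, 16): d=(0,14) right/bottom  bias=-1
  edge (8, 16)→(2, 16): d=(-6,0) right/bottom  bias=-1
  edge (2, 16)→(8, 2): d=(6,-14) top-left  bias=+0
    (3,2)@(7, 5): e=[14,66,4] → #
    (3,3)@(7, 7): e=[14,54,16] → #
    (2,4)@(5, 9): e=[42,42,0] → #  [on edge]
    (2,5)@(5, 11): e=[42,30,12] → #
    (2,6)@(5, 13): e=[42,18,24] → #
    (1,7)@(3, 15): e=[70,6,8] → #
    (1,8)@(3, 17): e=[70,-6,20] → ·
    (2,8)@(5, 17): e=[42,-6,48] → ·
    (3,8)@(7, 17): e=[14,-6,76] → ·
  covered (11 px):
    · · · ·
    · · · ·
    · · · #
    · · · #
    · · # #
    · · # #
    · · # #
    · # # #
    · · · ·
T1:
  2·area = 32  (B↔C swapped to make it positive)
  edge (0, 4)→(8, 2): d=(8,-2) top-left  bias=+0
  edge (8, 2)→(8, 6): d=(0,4) right/bottom  bias=-1
  edge (8, 6)→(0, 4): d=(-8,-2) top-left  bias=+0
    (2,1)@(5, 3): e=[2,12,18] → #
    (3,1)@(7, 3): e=[6,4,22] → #
    (2,2)@(5, 5): e=[18,12,2] → #
    (2,3)@(5, 7): e=[34,12,-14] → ·
    (3,3)@(7, 7): e=[38,4,-10] → ·
  covered (4 px):
    · · · ·
    · · # #
    · · # #
    · · · ·
    · · · ·
    · · · ·
    · · · ·
    · · · ·
    · · · ·
T2:
  2·area = 4  (B↔C swapped to make it positive)
  edge (2, 2)→(2, 0): d=(0,-2) top-left  bias=+0
  edge (2, 0)→(4, 8): d=(2,8) right/bottom  bias=-1
  edge (4, 8)→(2, 2): d=(-2,-6) top-left  bias=+0
    (1,2)@(3, 5): e=[2,2,0] → #  [on edge]
    (2,2)@(5, 5): e=[6,-14,12] → ·
    (1,3)@(3, 7): e=[2,6,-4] → ·
    (2,5)@(5, 11): e=[6,-2,0] → ·  [on edge]
    (3,8)@(7, 17): e=[10,-6,0] → ·  [on edge]
  covered (1 px):
    · · · ·
    · · · ·
    · # · ·
    · · · ·
    · · · ·
    · · · ·
    · · · ·
    · · · ·
    · · · ·

Result: [[2,1],[3,1],[2,2],[3,2]]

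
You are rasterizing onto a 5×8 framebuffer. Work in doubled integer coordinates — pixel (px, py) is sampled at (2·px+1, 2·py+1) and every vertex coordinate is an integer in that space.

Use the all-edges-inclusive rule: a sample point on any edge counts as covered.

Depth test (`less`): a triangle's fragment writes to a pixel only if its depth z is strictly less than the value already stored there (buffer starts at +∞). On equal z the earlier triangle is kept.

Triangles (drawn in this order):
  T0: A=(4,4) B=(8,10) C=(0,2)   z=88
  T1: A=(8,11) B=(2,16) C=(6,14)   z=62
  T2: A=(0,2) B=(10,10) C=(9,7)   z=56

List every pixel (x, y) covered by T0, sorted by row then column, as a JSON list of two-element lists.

T0:
  2·area = 16
  edge (4, 4)→(8, 10): d=(4,6) inclusive
  edge (8, 10)→(0, 2): d=(-8,-8) inclusive
  edge (0, 2)→(4, 4): d=(4,2) inclusive
    (0,1)@(1, 3): e=[14,0,2] → #  [on edge]
    (1,1)@(3, 3): e=[2,16,-2] → ·
    (0,2)@(1, 5): e=[22,-16,10] → ·
    (1,2)@(3, 5): e=[10,0,6] → #  [on edge]
    (2,2)@(5, 5): e=[-2,16,2] → ·
    (1,3)@(3, 7): e=[18,-16,14] → ·
    (2,3)@(5, 7): e=[6,0,10] → #  [on edge]
    (3,3)@(7, 7): e=[-6,16,6] → ·
    (2,4)@(5, 9): e=[14,-16,18] → ·
    (3,4)@(7, 9): e=[2,0,14] → #  [on edge]
    (4,4)@(9, 9): e=[-10,16,10] → ·
    (3,5)@(7, 11): e=[10,-16,22] → ·
    (4,5)@(9, 11): e=[-2,0,18] → ·  [on edge]
  covered (4 px):
    · · · · ·
    # · · · ·
    · # · · ·
    · · # · ·
    · · · # ·
    · · · · ·
    · · · · ·
    · · · · ·
T1:
  2·area = 8  (B↔C swapped to make it positive)
  edge (8, 11)→(6, 14): d=(-2,3) inclusive
  edge (6, 14)→(2, 16): d=(-4,2) inclusive
  edge (2, 16)→(8, 11): d=(6,-5) inclusive
  covered (0 px):
    · · · · ·
    · · · · ·
    · · · · ·
    · · · · ·
    · · · · ·
    · · · · ·
    · · · · ·
    · · · · ·
T2:
  2·area = 22  (B↔C swapped to make it positive)
  edge (0, 2)→(9, 7): d=(9,5) inclusive
  edge (9, 7)→(10, 10): d=(1,3) inclusive
  edge (10, 10)→(0, 2): d=(-10,-8) inclusive
    (3,0)@(7, 1): e=[-44,0,66] → ·  [on edge]
    (2,2)@(5, 5): e=[2,10,10] → #
    (3,2)@(7, 5): e=[-8,4,26] → ·
    (2,3)@(5, 7): e=[20,12,-10] → ·
    (3,3)@(7, 7): e=[10,6,6] → #
    (4,3)@(9, 7): e=[0,0,22] → #  [on edge]
    (3,4)@(7, 9): e=[28,8,-14] → ·
    (4,4)@(9, 9): e=[18,2,2] → #
    (4,5)@(9, 11): e=[36,4,-18] → ·
  covered (4 px):
    · · · · ·
    · · · · ·
    · · # · ·
    · · · # #
    · · · · #
    · · · · ·
    · · · · ·
    · · · · ·

Answer: [[0,1],[1,2],[2,3],[3,4]]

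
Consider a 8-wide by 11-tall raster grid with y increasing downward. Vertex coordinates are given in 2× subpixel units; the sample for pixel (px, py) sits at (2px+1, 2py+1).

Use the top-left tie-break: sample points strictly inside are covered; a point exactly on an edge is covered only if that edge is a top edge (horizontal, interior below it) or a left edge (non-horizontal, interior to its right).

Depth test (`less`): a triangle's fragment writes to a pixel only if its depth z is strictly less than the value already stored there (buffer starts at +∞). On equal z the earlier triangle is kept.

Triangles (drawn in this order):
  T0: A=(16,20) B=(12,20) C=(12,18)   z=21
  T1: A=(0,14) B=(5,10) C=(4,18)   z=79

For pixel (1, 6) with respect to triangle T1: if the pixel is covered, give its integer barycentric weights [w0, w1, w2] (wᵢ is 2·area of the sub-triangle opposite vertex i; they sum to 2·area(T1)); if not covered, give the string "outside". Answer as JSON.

T0:
  2·area = 8
  edge (16, 20)→(12, 20): d=(-4,0) right/bottom  bias=-1
  edge (12, 20)→(12, 18): d=(0,-2) top-left  bias=+0
  edge (12, 18)→(16, 20): d=(4,2) right/bottom  bias=-1
    (6,9)@(13, 19): e=[4,2,2] → #
    (7,9)@(15, 19): e=[4,6,-2] → ·
    (6,10)@(13, 21): e=[-4,2,10] → ·
  covered (1 px):
    · · · · · · · ·
    · · · · · · · ·
    · · · · · · · ·
    · · · · · · · ·
    · · · · · · · ·
    · · · · · · · ·
    · · · · · · · ·
    · · · · · · · ·
    · · · · · · · ·
    · · · · · · # ·
    · · · · · · · ·
T1:
  2·area = 36
  edge (0, 14)→(5, 10): d=(5,-4) top-left  bias=+0
  edge (5, 10)→(4, 18): d=(-1,8) right/bottom  bias=-1
  edge (4, 18)→(0, 14): d=(-4,-4) top-left  bias=+0
    (1,6)@(3, 13): e=[7,13,16] → #
    (2,6)@(5, 13): e=[15,-3,24] → ·
    (0,7)@(1, 15): e=[9,27,0] → #  [on edge]
    (2,7)@(5, 15): e=[25,-5,16] → ·
    (0,8)@(1, 17): e=[19,25,-8] → ·
    (1,8)@(3, 17): e=[27,9,0] → #  [on edge]
    (2,8)@(5, 17): e=[35,-7,8] → ·
    (1,9)@(3, 19): e=[37,7,-8] → ·
    (2,9)@(5, 19): e=[45,-9,0] → ·  [on edge]
    (3,10)@(7, 21): e=[63,-27,0] → ·  [on edge]
  covered (4 px):
    · · · · · · · ·
    · · · · · · · ·
    · · · · · · · ·
    · · · · · · · ·
    · · · · · · · ·
    · · · · · · · ·
    · # · · · · · ·
    # # · · · · · ·
    · # · · · · · ·
    · · · · · · · ·
    · · · · · · · ·

Result: [13,16,7]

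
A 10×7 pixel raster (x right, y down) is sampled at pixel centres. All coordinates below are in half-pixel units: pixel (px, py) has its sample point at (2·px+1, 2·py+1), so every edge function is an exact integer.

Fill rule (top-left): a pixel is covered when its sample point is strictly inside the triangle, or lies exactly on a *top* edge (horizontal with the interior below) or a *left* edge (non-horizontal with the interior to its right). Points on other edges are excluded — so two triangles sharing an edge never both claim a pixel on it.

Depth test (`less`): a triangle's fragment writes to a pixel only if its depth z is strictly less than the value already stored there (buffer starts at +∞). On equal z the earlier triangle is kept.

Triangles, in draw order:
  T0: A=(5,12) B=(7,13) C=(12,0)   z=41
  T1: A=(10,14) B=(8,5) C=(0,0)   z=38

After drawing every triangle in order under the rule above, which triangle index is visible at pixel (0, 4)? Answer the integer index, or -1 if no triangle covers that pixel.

T0:
  2·area = 31  (B↔C swapped to make it positive)
  edge (5, 12)→(12, 0): d=(7,-12) top-left  bias=+0
  edge (12, 0)→(7, 13): d=(-5,13) right/bottom  bias=-1
  edge (7, 13)→(5, 12): d=(-2,-1) top-left  bias=+0
    (4,3)@(9, 7): e=[13,4,14] → X
    (5,3)@(11, 7): e=[37,-22,16] → .
    (3,4)@(7, 9): e=[3,20,8] → X
    (4,4)@(9, 9): e=[27,-6,10] → .
    (1,5)@(3, 11): e=[-31,62,0] → .  [on edge]
    (3,5)@(7, 11): e=[17,10,4] → X
    (4,5)@(9, 11): e=[41,-16,6] → .
    (3,6)@(7, 13): e=[31,0,0] → .  [on edge]
  covered (3 px):
    . . . . . . . . . .
    . . . . . . . . . .
    . . . . . . . . . .
    . . . . X . . . . .
    . . . X . . . . . .
    . . . X . . . . . .
    . . . . . . . . . .
T1:
  2·area = 62  (B↔C swapped to make it positive)
  edge (10, 14)→(0, 0): d=(-10,-14) top-left  bias=+0
  edge (0, 0)→(8, 5): d=(8,5) right/bottom  bias=-1
  edge (8, 5)→(10, 14): d=(2,9) right/bottom  bias=-1
    (0,0)@(1, 1): e=[4,3,55] → X
    (1,0)@(3, 1): e=[32,-7,37] → .
    (0,1)@(1, 3): e=[-16,19,59] → .
    (1,1)@(3, 3): e=[12,9,41] → X
    (2,1)@(5, 3): e=[40,-1,23] → .
    (1,2)@(3, 5): e=[-8,25,45] → .
    (2,2)@(5, 5): e=[20,15,27] → X
    (3,2)@(7, 5): e=[48,5,9] → X
    (4,2)@(9, 5): e=[76,-5,-9] → .
    (2,3)@(5, 7): e=[0,31,31] → X  [on edge]
    (4,3)@(9, 7): e=[56,11,-5] → .
    (2,4)@(5, 9): e=[-20,47,35] → .
  covered (8 px):
    X . . . . . . . . .
    . X . . . . . . . .
    . . X X . . . . . .
    . . X X . . . . . .
    . . . X . . . . . .
    . . . . X . . . . .
    . . . . . . . . . .

Z-buffer (winner per pixel, '.' = empty):
  1 . . . . . . . . .
  . 1 . . . . . . . .
  . . 1 1 . . . . . .
  . . 1 1 0 . . . . .
  . . . 1 . . . . . .
  . . . 0 1 . . . . .
  . . . . . . . . . .

Final: -1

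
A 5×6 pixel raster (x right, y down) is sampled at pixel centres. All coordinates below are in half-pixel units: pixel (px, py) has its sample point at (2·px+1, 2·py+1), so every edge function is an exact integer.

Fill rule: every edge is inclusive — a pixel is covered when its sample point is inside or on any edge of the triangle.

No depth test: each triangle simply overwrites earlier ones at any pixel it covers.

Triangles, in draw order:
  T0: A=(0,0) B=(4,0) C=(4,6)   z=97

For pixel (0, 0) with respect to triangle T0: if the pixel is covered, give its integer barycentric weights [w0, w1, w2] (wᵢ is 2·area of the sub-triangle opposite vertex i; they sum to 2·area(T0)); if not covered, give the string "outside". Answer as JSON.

T0:
  2·area = 24
  edge (0, 0)→(4, 0): d=(4,0) inclusive
  edge (4, 0)→(4, 6): d=(0,6) inclusive
  edge (4, 6)→(0, 0): d=(-4,-6) inclusive
    (0,0)@(1, 1): e=[4,18,2] → #
    (1,0)@(3, 1): e=[4,6,14] → #
    (2,0)@(5, 1): e=[4,-6,26] → ·
    (0,1)@(1, 3): e=[12,18,-6] → ·
    (1,1)@(3, 3): e=[12,6,6] → #
    (2,1)@(5, 3): e=[12,-6,18] → ·
    (1,2)@(3, 5): e=[20,6,-2] → ·
  covered (3 px):
    # # · · ·
    · # · · ·
    · · · · ·
    · · · · ·
    · · · · ·
    · · · · ·

Final: [18,2,4]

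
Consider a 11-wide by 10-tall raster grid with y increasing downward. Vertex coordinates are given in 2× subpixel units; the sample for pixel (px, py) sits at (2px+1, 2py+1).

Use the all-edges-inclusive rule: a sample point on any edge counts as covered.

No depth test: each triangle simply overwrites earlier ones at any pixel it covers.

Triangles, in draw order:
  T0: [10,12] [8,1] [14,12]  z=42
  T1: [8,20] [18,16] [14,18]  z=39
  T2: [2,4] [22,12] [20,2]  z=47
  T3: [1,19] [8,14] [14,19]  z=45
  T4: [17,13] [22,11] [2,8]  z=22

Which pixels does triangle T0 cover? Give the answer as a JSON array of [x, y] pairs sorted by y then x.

T0:
  2·area = 44
  edge (10, 12)→(8, 1): d=(-2,-11) inclusive
  edge (8, 1)→(14, 12): d=(6,11) inclusive
  edge (14, 12)→(10, 12): d=(-4,0) inclusive
    (4,1)@(9, 3): e=[7,1,36] → X
    (5,1)@(11, 3): e=[29,-21,36] → .
    (4,2)@(9, 5): e=[3,13,28] → X
    (5,2)@(11, 5): e=[25,-9,28] → .
    (4,3)@(9, 7): e=[-1,25,20] → .
    (5,3)@(11, 7): e=[21,3,20] → X
    (6,3)@(13, 7): e=[43,-19,20] → .
    (5,4)@(11, 9): e=[17,15,12] → X
    (6,4)@(13, 9): e=[39,-7,12] → .
    (5,5)@(11, 11): e=[13,27,4] → X
    (6,5)@(13, 11): e=[35,5,4] → X
    (7,5)@(15, 11): e=[57,-17,4] → .
  covered (6 px):
    . . . . . . . . . . .
    . . . . X . . . . . .
    . . . . X . . . . . .
    . . . . . X . . . . .
    . . . . . X . . . . .
    . . . . . X X . . . .
    . . . . . . . . . . .
    . . . . . . . . . . .
    . . . . . . . . . . .
    . . . . . . . . . . .
T1:
  2·area = 4
  edge (8, 20)→(18, 16): d=(10,-4) inclusive
  edge (18, 16)→(14, 18): d=(-4,2) inclusive
  edge (14, 18)→(8, 20): d=(-6,2) inclusive
    (8,8)@(17, 17): e=[6,-2,0] → .  [on edge]
    (5,9)@(11, 19): e=[2,2,0] → X  [on edge]
    (6,9)@(13, 19): e=[10,-2,-4] → .
  covered (1 px):
    . . . . . . . . . . .
    . . . . . . . . . . .
    . . . . . . . . . . .
    . . . . . . . . . . .
    . . . . . . . . . . .
    . . . . . . . . . . .
    . . . . . . . . . . .
    . . . . . . . . . . .
    . . . . . . . . . . .
    . . . . . X . . . . .
T2:
  2·area = 184  (B↔C swapped to make it positive)
  edge (2, 4)→(20, 2): d=(18,-2) inclusive
  edge (20, 2)→(22, 12): d=(2,10) inclusive
  edge (22, 12)→(2, 4): d=(-20,-8) inclusive
    (5,1)@(11, 3): e=[0,92,92] → X  [on edge]
    (6,1)@(13, 3): e=[4,72,108] → X
    (7,1)@(15, 3): e=[8,52,124] → X
    (8,1)@(17, 3): e=[12,32,140] → X
    (9,1)@(19, 3): e=[16,12,156] → X
    (10,1)@(21, 3): e=[20,-8,172] → .
    (2,2)@(5, 5): e=[24,156,4] → X
    (3,2)@(7, 5): e=[28,136,20] → X
    (4,2)@(9, 5): e=[32,116,36] → X
    (10,2)@(21, 5): e=[56,-4,132] → .
    (2,3)@(5, 7): e=[60,160,-36] → .
    (3,3)@(7, 7): e=[64,140,-20] → .
    (10,3)@(21, 7): e=[92,0,92] → X  [on edge]
  covered (24 px):
    . . . . . . . . . . .
    . . . . . X X X X X .
    . . X X X X X X X X .
    . . . . . X X X X X X
    . . . . . . . X X X X
    . . . . . . . . . . X
    . . . . . . . . . . .
    . . . . . . . . . . .
    . . . . . . . . . . .
    . . . . . . . . . . .
T3:
  2·area = 65
  edge (1, 19)→(8, 14): d=(7,-5) inclusive
  edge (8, 14)→(14, 19): d=(6,5) inclusive
  edge (14, 19)→(1, 19): d=(-13,0) inclusive
    (7,4)@(15, 9): e=[0,-65,130] → .  [on edge]
    (3,7)@(7, 15): e=[2,11,52] → X
    (4,7)@(9, 15): e=[12,1,52] → X
    (5,7)@(11, 15): e=[22,-9,52] → .
    (2,8)@(5, 17): e=[6,33,26] → X
    (5,8)@(11, 17): e=[36,3,26] → X
    (6,8)@(13, 17): e=[46,-7,26] → .
    (0,9)@(1, 19): e=[0,65,0] → X  [on edge]
    (1,9)@(3, 19): e=[10,55,0] → X  [on edge]
    (2,9)@(5, 19): e=[20,45,0] → X  [on edge]
    (3,9)@(7, 19): e=[30,35,0] → X  [on edge]
    (4,9)@(9, 19): e=[40,25,0] → X  [on edge]
    (5,9)@(11, 19): e=[50,15,0] → X  [on edge]
    (6,9)@(13, 19): e=[60,5,0] → X  [on edge]
    (7,9)@(15, 19): e=[70,-5,0] → .  [on edge]
    (8,9)@(17, 19): e=[80,-15,0] → .  [on edge]
    (9,9)@(19, 19): e=[90,-25,0] → .  [on edge]
    (10,9)@(21, 19): e=[100,-35,0] → .  [on edge]
  covered (13 px):
    . . . . . . . . . . .
    . . . . . . . . . . .
    . . . . . . . . . . .
    . . . . . . . . . . .
    . . . . . . . . . . .
    . . . . . . . . . . .
    . . . . . . . . . . .
    . . . X X . . . . . .
    . . X X X X . . . . .
    X X X X X X X . . . .
T4:
  2·area = 55  (B↔C swapped to make it positive)
  edge (17, 13)→(2, 8): d=(-15,-5) inclusive
  edge (2, 8)→(22, 11): d=(20,3) inclusive
  edge (22, 11)→(17, 13): d=(-5,2) inclusive
    (2,4)@(5, 9): e=[0,11,44] → X  [on edge]
    (3,4)@(7, 9): e=[10,5,40] → X
    (4,4)@(9, 9): e=[20,-1,36] → .
    (2,5)@(5, 11): e=[-30,51,34] → .
    (3,5)@(7, 11): e=[-20,45,30] → .
    (5,5)@(11, 11): e=[0,33,22] → X  [on edge]
    (6,5)@(13, 11): e=[10,27,18] → X
    (7,5)@(15, 11): e=[20,21,14] → X
    (8,5)@(17, 11): e=[30,15,10] → X
    (9,5)@(19, 11): e=[40,9,6] → X
    (10,5)@(21, 11): e=[50,3,2] → X
    (5,6)@(11, 13): e=[-30,73,12] → .
    (8,6)@(17, 13): e=[0,55,0] → X  [on edge]
    (3,8)@(7, 17): e=[-110,165,0] → .  [on edge]
  covered (9 px):
    . . . . . . . . . . .
    . . . . . . . . . . .
    . . . . . . . . . . .
    . . . . . . . . . . .
    . . X X . . . . . . .
    . . . . . X X X X X X
    . . . . . . . . X . .
    . . . . . . . . . . .
    . . . . . . . . . . .
    . . . . . . . . . . .

Final: [[4,1],[4,2],[5,3],[5,4],[5,5],[6,5]]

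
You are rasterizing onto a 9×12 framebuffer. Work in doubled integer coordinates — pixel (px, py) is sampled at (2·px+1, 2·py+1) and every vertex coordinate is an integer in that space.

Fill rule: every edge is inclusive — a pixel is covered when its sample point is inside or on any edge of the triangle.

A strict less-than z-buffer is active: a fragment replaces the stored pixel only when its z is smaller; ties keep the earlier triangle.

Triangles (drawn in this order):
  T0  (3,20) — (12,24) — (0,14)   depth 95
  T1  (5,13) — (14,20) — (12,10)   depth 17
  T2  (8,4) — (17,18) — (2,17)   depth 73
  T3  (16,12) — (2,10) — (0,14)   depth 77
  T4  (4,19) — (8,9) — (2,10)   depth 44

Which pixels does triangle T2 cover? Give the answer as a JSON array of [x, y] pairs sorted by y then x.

T0:
  2·area = 42  (B↔C swapped to make it positive)
  edge (3, 20)→(0, 14): d=(-3,-6) inclusive
  edge (0, 14)→(12, 24): d=(12,10) inclusive
  edge (12, 24)→(3, 20): d=(-9,-4) inclusive
    (0,7)@(1, 15): e=[3,2,37] → █
    (1,7)@(3, 15): e=[15,-18,45] → ·
    (0,8)@(1, 17): e=[-3,26,19] → ·
    (1,8)@(3, 17): e=[9,6,27] → █
    (2,8)@(5, 17): e=[21,-14,35] → ·
    (1,9)@(3, 19): e=[3,30,9] → █
    (2,9)@(5, 19): e=[15,10,17] → █
    (3,9)@(7, 19): e=[27,-10,25] → ·
    (1,10)@(3, 21): e=[-3,54,-9] → ·
    (2,10)@(5, 21): e=[9,34,-1] → ·
    (3,10)@(7, 21): e=[21,14,7] → █
    (4,10)@(9, 21): e=[33,-6,15] → ·
  covered (5 px):
    · · · · · · · · ·
    · · · · · · · · ·
    · · · · · · · · ·
    · · · · · · · · ·
    · · · · · · · · ·
    · · · · · · · · ·
    · · · · · · · · ·
    █ · · · · · · · ·
    · █ · · · · · · ·
    · █ █ · · · · · ·
    · · · █ · · · · ·
    · · · · · · · · ·
T1:
  2·area = 76  (B↔C swapped to make it positive)
  edge (5, 13)→(12, 10): d=(7,-3) inclusive
  edge (12, 10)→(14, 20): d=(2,10) inclusive
  edge (14, 20)→(5, 13): d=(-9,-7) inclusive
    (5,2)@(11, 5): e=[-38,0,114] → ·  [on edge]
    (5,5)@(11, 11): e=[4,12,60] → █
    (6,5)@(13, 11): e=[10,-8,74] → ·
    (2,6)@(5, 13): e=[0,76,0] → █  [on edge]
    (3,6)@(7, 13): e=[6,56,14] → █
    (4,6)@(9, 13): e=[12,36,28] → █
    (6,6)@(13, 13): e=[24,-4,56] → ·
    (2,7)@(5, 15): e=[14,80,-18] → ·
    (3,7)@(7, 15): e=[20,60,-4] → ·
    (4,7)@(9, 15): e=[26,40,10] → █
    (6,7)@(13, 15): e=[38,0,38] → █  [on edge]
    (7,7)@(15, 15): e=[44,-20,52] → ·
  covered (11 px):
    · · · · · · · · ·
    · · · · · · · · ·
    · · · · · · · · ·
    · · · · · · · · ·
    · · · · · · · · ·
    · · · · · █ · · ·
    · · █ █ █ █ · · ·
    · · · · █ █ █ · ·
    · · · · · █ █ · ·
    · · · · · · █ · ·
    · · · · · · · · ·
    · · · · · · · · ·
T2:
  2·area = 201
  edge (8, 4)→(17, 18): d=(9,14) inclusive
  edge (17, 18)→(2, 17): d=(-15,-1) inclusive
  edge (2, 17)→(8, 4): d=(6,-13) inclusive
    (3,3)@(7, 7): e=[41,155,5] → █
    (4,3)@(9, 7): e=[13,157,31] → █
    (5,3)@(11, 7): e=[-15,159,57] → ·
    (3,4)@(7, 9): e=[59,125,17] → █
    (5,4)@(11, 9): e=[3,129,69] → █
    (6,4)@(13, 9): e=[-25,131,95] → ·
    (2,5)@(5, 11): e=[105,93,3] → █
    (6,5)@(13, 11): e=[-7,101,107] → ·
    (2,6)@(5, 13): e=[123,63,15] → █
    (6,6)@(13, 13): e=[11,71,119] → █
    (7,6)@(15, 13): e=[-17,73,145] → ·
    (1,7)@(3, 15): e=[169,31,1] → █
  covered (28 px):
    · · · · · · · · ·
    · · · · · · · · ·
    · · · · · · · · ·
    · · · █ █ · · · ·
    · · · █ █ █ · · ·
    · · █ █ █ █ · · ·
    · · █ █ █ █ █ · ·
    · █ █ █ █ █ █ █ ·
    · █ █ █ █ █ █ █ ·
    · · · · · · · · ·
    · · · · · · · · ·
    · · · · · · · · ·
T3:
  2·area = 60  (B↔C swapped to make it positive)
  edge (16, 12)→(0, 14): d=(-16,2) inclusive
  edge (0, 14)→(2, 10): d=(2,-4) inclusive
  edge (2, 10)→(16, 12): d=(14,2) inclusive
    (1,5)@(3, 11): e=[42,6,12] → █
    (2,5)@(5, 11): e=[38,14,8] → █
    (3,5)@(7, 11): e=[34,22,4] → █
    (4,5)@(9, 11): e=[30,30,0] → █  [on edge]
    (5,5)@(11, 11): e=[26,38,-4] → ·
    (0,6)@(1, 13): e=[14,2,44] → █
    (4,6)@(9, 13): e=[-2,34,28] → ·
    (0,7)@(1, 15): e=[-18,6,72] → ·
    (1,7)@(3, 15): e=[-22,14,68] → ·
    (2,7)@(5, 15): e=[-26,22,64] → ·
    (3,7)@(7, 15): e=[-30,30,60] → ·
  covered (8 px):
    · · · · · · · · ·
    · · · · · · · · ·
    · · · · · · · · ·
    · · · · · · · · ·
    · · · · · · · · ·
    · █ █ █ █ · · · ·
    █ █ █ █ · · · · ·
    · · · · · · · · ·
    · · · · · · · · ·
    · · · · · · · · ·
    · · · · · · · · ·
    · · · · · · · · ·
T4:
  2·area = 56  (B↔C swapped to make it positive)
  edge (4, 19)→(2, 10): d=(-2,-9) inclusive
  edge (2, 10)→(8, 9): d=(6,-1) inclusive
  edge (8, 9)→(4, 19): d=(-4,10) inclusive
    (1,5)@(3, 11): e=[7,7,42] → █
    (2,5)@(5, 11): e=[25,9,22] → █
    (3,5)@(7, 11): e=[43,11,2] → █
    (4,5)@(9, 11): e=[61,13,-18] → ·
    (1,6)@(3, 13): e=[3,19,34] → █
    (3,6)@(7, 13): e=[39,23,-6] → ·
    (1,7)@(3, 15): e=[-1,31,26] → ·
    (2,7)@(5, 15): e=[17,33,6] → █
    (3,7)@(7, 15): e=[35,35,-14] → ·
    (2,8)@(5, 17): e=[13,45,-2] → ·
  covered (6 px):
    · · · · · · · · ·
    · · · · · · · · ·
    · · · · · · · · ·
    · · · · · · · · ·
    · · · · · · · · ·
    · █ █ █ · · · · ·
    · █ █ · · · · · ·
    · · █ · · · · · ·
    · · · · · · · · ·
    · · · · · · · · ·
    · · · · · · · · ·
    · · · · · · · · ·

Result: [[3,3],[4,3],[3,4],[4,4],[5,4],[2,5],[3,5],[4,5],[5,5],[2,6],[3,6],[4,6],[5,6],[6,6],[1,7],[2,7],[3,7],[4,7],[5,7],[6,7],[7,7],[1,8],[2,8],[3,8],[4,8],[5,8],[6,8],[7,8]]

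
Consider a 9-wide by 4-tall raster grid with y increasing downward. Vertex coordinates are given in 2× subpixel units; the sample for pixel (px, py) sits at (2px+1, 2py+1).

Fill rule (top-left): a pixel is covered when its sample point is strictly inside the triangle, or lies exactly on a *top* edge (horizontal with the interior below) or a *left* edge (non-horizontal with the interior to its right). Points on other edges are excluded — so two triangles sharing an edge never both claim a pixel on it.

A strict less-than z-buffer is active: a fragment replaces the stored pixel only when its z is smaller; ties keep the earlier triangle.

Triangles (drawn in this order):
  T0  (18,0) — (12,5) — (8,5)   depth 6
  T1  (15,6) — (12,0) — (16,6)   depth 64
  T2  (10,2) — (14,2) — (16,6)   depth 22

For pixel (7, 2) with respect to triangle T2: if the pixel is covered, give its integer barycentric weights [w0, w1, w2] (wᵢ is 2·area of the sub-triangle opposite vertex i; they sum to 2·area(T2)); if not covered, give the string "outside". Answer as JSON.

T0:
  2·area = 20
  edge (18, 0)→(12, 5): d=(-6,5) right/bottom  bias=-1
  edge (12, 5)→(8, 5): d=(-4,0) right/bottom  bias=-1
  edge (8, 5)→(18, 0): d=(10,-5) top-left  bias=+0
    (6,1)@(13, 3): e=[7,8,5] → X
    (7,1)@(15, 3): e=[-3,8,15] → .
    (0,2)@(1, 5): e=[55,0,-35] → .  [on edge]
    (1,2)@(3, 5): e=[45,0,-25] → .  [on edge]
    (2,2)@(5, 5): e=[35,0,-15] → .  [on edge]
    (3,2)@(7, 5): e=[25,0,-5] → .  [on edge]
    (4,2)@(9, 5): e=[15,0,5] → .  [on edge]
    (5,2)@(11, 5): e=[5,0,15] → .  [on edge]
    (6,2)@(13, 5): e=[-5,0,25] → .  [on edge]
    (7,2)@(15, 5): e=[-15,0,35] → .  [on edge]
    (8,2)@(17, 5): e=[-25,0,45] → .  [on edge]
  covered (1 px):
    . . . . . . . . .
    . . . . . . X . .
    . . . . . . . . .
    . . . . . . . . .
T1:
  2·area = 6
  edge (15, 6)→(12, 0): d=(-3,-6) top-left  bias=+0
  edge (12, 0)→(16, 6): d=(4,6) right/bottom  bias=-1
  edge (16, 6)→(15, 6): d=(-1,0) right/bottom  bias=-1
    (7,2)@(15, 5): e=[3,2,1] → X
    (8,2)@(17, 5): e=[15,-10,1] → .
    (7,3)@(15, 7): e=[-3,10,-1] → .
  covered (1 px):
    . . . . . . . . .
    . . . . . . . . .
    . . . . . . . X .
    . . . . . . . . .
T2:
  2·area = 16
  edge (10, 2)→(14, 2): d=(4,0) top-left  bias=+0
  edge (14, 2)→(16, 6): d=(2,4) right/bottom  bias=-1
  edge (16, 6)→(10, 2): d=(-6,-4) top-left  bias=+0
    (6,1)@(13, 3): e=[4,6,6] → X
    (7,1)@(15, 3): e=[4,-2,14] → .
    (6,2)@(13, 5): e=[12,10,-6] → .
    (7,2)@(15, 5): e=[12,2,2] → X
    (8,2)@(17, 5): e=[12,-6,10] → .
    (7,3)@(15, 7): e=[20,6,-10] → .
  covered (2 px):
    . . . . . . . . .
    . . . . . . X . .
    . . . . . . . X .
    . . . . . . . . .

Result: [2,2,12]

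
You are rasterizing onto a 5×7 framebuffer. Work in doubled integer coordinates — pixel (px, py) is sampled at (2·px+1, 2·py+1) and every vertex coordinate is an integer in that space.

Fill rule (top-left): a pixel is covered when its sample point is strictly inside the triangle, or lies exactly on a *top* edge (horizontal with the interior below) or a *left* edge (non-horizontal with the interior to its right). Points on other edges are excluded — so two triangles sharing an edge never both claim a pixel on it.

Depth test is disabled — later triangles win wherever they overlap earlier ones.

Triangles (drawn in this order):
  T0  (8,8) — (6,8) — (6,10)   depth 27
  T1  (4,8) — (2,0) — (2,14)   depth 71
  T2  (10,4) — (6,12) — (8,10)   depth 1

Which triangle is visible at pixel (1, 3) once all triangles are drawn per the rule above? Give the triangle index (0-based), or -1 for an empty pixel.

T0:
  2·area = 4  (B↔C swapped to make it positive)
  edge (8, 8)→(6, 10): d=(-2,2) right/bottom  bias=-1
  edge (6, 10)→(6, 8): d=(0,-2) top-left  bias=+0
  edge (6, 8)→(8, 8): d=(2,0) top-left  bias=+0
    (4,3)@(9, 7): e=[0,6,-2] → .  [on edge]
    (3,4)@(7, 9): e=[0,2,2] → .  [on edge]
    (2,5)@(5, 11): e=[0,-2,6] → .  [on edge]
    (1,6)@(3, 13): e=[0,-6,10] → .  [on edge]
  covered (0 px):
    . . . . .
    . . . . .
    . . . . .
    . . . . .
    . . . . .
    . . . . .
    . . . . .
T1:
  2·area = 28  (B↔C swapped to make it positive)
  edge (4, 8)→(2, 14): d=(-2,6) right/bottom  bias=-1
  edge (2, 14)→(2, 0): d=(0,-14) top-left  bias=+0
  edge (2, 0)→(4, 8): d=(2,8) right/bottom  bias=-1
    (1,2)@(3, 5): e=[12,14,2] → X
    (2,2)@(5, 5): e=[0,42,-14] → .  [on edge]
    (1,3)@(3, 7): e=[8,14,6] → X
    (2,3)@(5, 7): e=[-4,42,-10] → .
    (1,4)@(3, 9): e=[4,14,10] → X
    (2,4)@(5, 9): e=[-8,42,-6] → .
    (1,5)@(3, 11): e=[0,14,14] → .  [on edge]
  covered (3 px):
    . . . . .
    . . . . .
    . X . . .
    . X . . .
    . X . . .
    . . . . .
    . . . . .
T2:
  2·area = 8  (B↔C swapped to make it positive)
  edge (10, 4)→(8, 10): d=(-2,6) right/bottom  bias=-1
  edge (8, 10)→(6, 12): d=(-2,2) right/bottom  bias=-1
  edge (6, 12)→(10, 4): d=(4,-8) top-left  bias=+0
    (4,3)@(9, 7): e=[0,4,4] → .  [on edge]
    (4,4)@(9, 9): e=[-4,0,12] → .  [on edge]
    (3,5)@(7, 11): e=[4,0,4] → .  [on edge]
    (2,6)@(5, 13): e=[12,0,-4] → .  [on edge]
    (3,6)@(7, 13): e=[0,-4,12] → .  [on edge]
  covered (0 px):
    . . . . .
    . . . . .
    . . . . .
    . . . . .
    . . . . .
    . . . . .
    . . . . .

Z-buffer (winner per pixel, '.' = empty):
  . . . . .
  . . . . .
  . 1 . . .
  . 1 . . .
  . 1 . . .
  . . . . .
  . . . . .

Answer: 1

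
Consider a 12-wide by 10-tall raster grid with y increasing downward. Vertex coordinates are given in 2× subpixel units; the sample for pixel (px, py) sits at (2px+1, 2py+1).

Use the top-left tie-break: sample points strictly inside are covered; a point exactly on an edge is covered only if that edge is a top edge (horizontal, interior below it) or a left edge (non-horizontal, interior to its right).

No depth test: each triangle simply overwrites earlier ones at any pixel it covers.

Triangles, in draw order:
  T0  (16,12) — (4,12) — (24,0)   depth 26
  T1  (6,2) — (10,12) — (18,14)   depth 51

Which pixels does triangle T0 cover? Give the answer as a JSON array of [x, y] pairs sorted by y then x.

T0:
  2·area = 144
  edge (16, 12)→(4, 12): d=(-12,0) right/bottom  bias=-1
  edge (4, 12)→(24, 0): d=(20,-12) top-left  bias=+0
  edge (24, 0)→(16, 12): d=(-8,12) right/bottom  bias=-1
    (11,0)@(23, 1): e=[132,8,4] → X
    (9,1)@(19, 3): e=[108,0,36] → X  [on edge]
    (10,1)@(21, 3): e=[108,24,12] → X
    (11,1)@(23, 3): e=[108,48,-12] → .
    (8,2)@(17, 5): e=[84,16,44] → X
    (10,2)@(21, 5): e=[84,64,-4] → .
    (6,3)@(13, 7): e=[60,8,76] → X
    (7,3)@(15, 7): e=[60,32,52] → X
    (10,3)@(21, 7): e=[60,104,-20] → .
    (4,4)@(9, 9): e=[36,0,108] → X  [on edge]
    (5,4)@(11, 9): e=[36,24,84] → X
    (9,4)@(19, 9): e=[36,120,-12] → .
  covered (19 px):
    . . . . . . . . . . . X
    . . . . . . . . . X X .
    . . . . . . . . X X . .
    . . . . . . X X X X . .
    . . . . X X X X X . . .
    . . . X X X X X . . . .
    . . . . . . . . . . . .
    . . . . . . . . . . . .
    . . . . . . . . . . . .
    . . . . . . . . . . . .
T1:
  2·area = 72  (B↔C swapped to make it positive)
  edge (6, 2)→(18, 14): d=(12,12) right/bottom  bias=-1
  edge (18, 14)→(10, 12): d=(-8,-2) top-left  bias=+0
  edge (10, 12)→(6, 2): d=(-4,-10) top-left  bias=+0
    (2,0)@(5, 1): e=[0,78,-6] → .  [on edge]
    (3,1)@(7, 3): e=[0,66,6] → .  [on edge]
    (4,2)@(9, 5): e=[0,54,18] → .  [on edge]
    (4,3)@(9, 7): e=[24,38,10] → X
    (5,3)@(11, 7): e=[0,42,30] → .  [on edge]
    (4,4)@(9, 9): e=[48,22,2] → X
    (5,4)@(11, 9): e=[24,26,22] → X
    (6,4)@(13, 9): e=[0,30,42] → .  [on edge]
    (4,5)@(9, 11): e=[72,6,-6] → .
    (5,5)@(11, 11): e=[48,10,14] → X
    (6,5)@(13, 11): e=[24,14,34] → X
    (7,5)@(15, 11): e=[0,18,54] → .  [on edge]
    (8,6)@(17, 13): e=[0,6,66] → .  [on edge]
    (9,7)@(19, 15): e=[0,-6,78] → .  [on edge]
    (10,8)@(21, 17): e=[0,-18,90] → .  [on edge]
    (11,9)@(23, 19): e=[0,-30,102] → .  [on edge]
  covered (6 px):
    . . . . . . . . . . . .
    . . . . . . . . . . . .
    . . . . . . . . . . . .
    . . . . X . . . . . . .
    . . . . X X . . . . . .
    . . . . . X X . . . . .
    . . . . . . . X . . . .
    . . . . . . . . . . . .
    . . . . . . . . . . . .
    . . . . . . . . . . . .

Result: [[11,0],[9,1],[10,1],[8,2],[9,2],[6,3],[7,3],[8,3],[9,3],[4,4],[5,4],[6,4],[7,4],[8,4],[3,5],[4,5],[5,5],[6,5],[7,5]]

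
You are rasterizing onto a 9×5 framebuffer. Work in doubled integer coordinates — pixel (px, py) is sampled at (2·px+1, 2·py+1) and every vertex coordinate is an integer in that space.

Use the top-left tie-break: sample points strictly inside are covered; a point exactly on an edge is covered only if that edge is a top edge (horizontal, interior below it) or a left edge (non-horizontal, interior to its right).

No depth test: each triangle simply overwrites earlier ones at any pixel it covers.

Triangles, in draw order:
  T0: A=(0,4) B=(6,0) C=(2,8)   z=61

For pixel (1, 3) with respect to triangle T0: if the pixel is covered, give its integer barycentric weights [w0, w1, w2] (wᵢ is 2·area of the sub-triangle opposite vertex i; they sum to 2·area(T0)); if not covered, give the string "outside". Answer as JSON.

T0:
  2·area = 32
  edge (0, 4)→(6, 0): d=(6,-4) top-left  bias=+0
  edge (6, 0)→(2, 8): d=(-4,8) right/bottom  bias=-1
  edge (2, 8)→(0, 4): d=(-2,-4) top-left  bias=+0
    (2,0)@(5, 1): e=[2,4,26] → X
    (3,0)@(7, 1): e=[10,-12,34] → .
    (1,1)@(3, 3): e=[6,12,14] → X
    (2,1)@(5, 3): e=[14,-4,22] → .
    (0,2)@(1, 5): e=[10,20,2] → X
    (2,2)@(5, 5): e=[26,-12,18] → .
    (0,3)@(1, 7): e=[22,12,-2] → .
    (1,3)@(3, 7): e=[30,-4,6] → .
  covered (4 px):
    . . X . . . . . .
    . X . . . . . . .
    X X . . . . . . .
    . . . . . . . . .
    . . . . . . . . .

Answer: "outside"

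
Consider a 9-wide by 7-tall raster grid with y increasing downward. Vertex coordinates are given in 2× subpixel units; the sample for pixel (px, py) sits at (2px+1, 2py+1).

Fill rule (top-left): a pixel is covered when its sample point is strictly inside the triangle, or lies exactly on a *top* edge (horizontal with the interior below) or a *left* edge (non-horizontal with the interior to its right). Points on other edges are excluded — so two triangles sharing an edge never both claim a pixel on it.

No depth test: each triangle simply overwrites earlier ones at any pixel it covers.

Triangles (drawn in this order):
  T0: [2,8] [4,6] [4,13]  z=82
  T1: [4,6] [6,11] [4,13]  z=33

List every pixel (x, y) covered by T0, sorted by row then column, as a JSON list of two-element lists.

T0:
  2·area = 14
  edge (2, 8)→(4, 6): d=(2,-2) top-left  bias=+0
  edge (4, 6)→(4, 13): d=(0,7) right/bottom  bias=-1
  edge (4, 13)→(2, 8): d=(-2,-5) top-left  bias=+0
    (4,0)@(9, 1): e=[0,-35,49] → .  [on edge]
    (3,1)@(7, 3): e=[0,-21,35] → .  [on edge]
    (2,2)@(5, 5): e=[0,-7,21] → .  [on edge]
    (1,3)@(3, 7): e=[0,7,7] → X  [on edge]
    (2,3)@(5, 7): e=[4,-7,17] → .
    (0,4)@(1, 9): e=[0,21,-7] → .  [on edge]
    (1,4)@(3, 9): e=[4,7,3] → X
    (2,4)@(5, 9): e=[8,-7,13] → .
    (1,5)@(3, 11): e=[8,7,-1] → .
  covered (2 px):
    . . . . . . . . .
    . . . . . . . . .
    . . . . . . . . .
    . X . . . . . . .
    . X . . . . . . .
    . . . . . . . . .
    . . . . . . . . .
T1:
  2·area = 14
  edge (4, 6)→(6, 11): d=(2,5) right/bottom  bias=-1
  edge (6, 11)→(4, 13): d=(-2,2) right/bottom  bias=-1
  edge (4, 13)→(4, 6): d=(0,-7) top-left  bias=+0
    (2,4)@(5, 9): e=[1,6,7] → X
    (3,4)@(7, 9): e=[-9,2,21] → .
    (2,5)@(5, 11): e=[5,2,7] → X
    (3,5)@(7, 11): e=[-5,-2,21] → .
    (2,6)@(5, 13): e=[9,-2,7] → .
  covered (2 px):
    . . . . . . . . .
    . . . . . . . . .
    . . . . . . . . .
    . . . . . . . . .
    . . X . . . . . .
    . . X . . . . . .
    . . . . . . . . .

Result: [[1,3],[1,4]]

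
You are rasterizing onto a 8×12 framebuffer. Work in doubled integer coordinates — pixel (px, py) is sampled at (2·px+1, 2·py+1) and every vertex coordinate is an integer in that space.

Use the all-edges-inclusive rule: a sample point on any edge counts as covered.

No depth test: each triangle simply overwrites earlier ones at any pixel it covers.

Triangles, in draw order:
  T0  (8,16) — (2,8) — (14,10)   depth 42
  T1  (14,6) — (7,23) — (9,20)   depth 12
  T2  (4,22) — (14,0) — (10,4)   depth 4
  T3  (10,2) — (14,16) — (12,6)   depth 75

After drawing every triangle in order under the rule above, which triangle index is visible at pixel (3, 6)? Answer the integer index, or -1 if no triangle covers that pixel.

T0:
  2·area = 84
  edge (8, 16)→(2, 8): d=(-6,-8) inclusive
  edge (2, 8)→(14, 10): d=(12,2) inclusive
  edge (14, 10)→(8, 16): d=(-6,6) inclusive
    (1,4)@(3, 9): e=[2,10,72] → #
    (2,4)@(5, 9): e=[18,6,60] → #
    (3,4)@(7, 9): e=[34,2,48] → #
    (4,4)@(9, 9): e=[50,-2,36] → ·
    (7,4)@(15, 9): e=[98,-14,0] → ·  [on edge]
    (1,5)@(3, 11): e=[-10,34,60] → ·
    (2,5)@(5, 11): e=[6,30,48] → #
    (4,5)@(9, 11): e=[38,22,24] → #
    (5,5)@(11, 11): e=[54,18,12] → #
    (6,5)@(13, 11): e=[70,14,0] → #  [on edge]
    (7,5)@(15, 11): e=[86,10,-12] → ·
    (2,6)@(5, 13): e=[-6,54,36] → ·
    (5,6)@(11, 13): e=[42,42,0] → #  [on edge]
    (4,7)@(9, 15): e=[14,70,0] → #  [on edge]
    (3,8)@(7, 17): e=[-14,98,0] → ·  [on edge]
    (2,9)@(5, 19): e=[-42,126,0] → ·  [on edge]
    (1,10)@(3, 21): e=[-70,154,0] → ·  [on edge]
    (0,11)@(1, 23): e=[-98,182,0] → ·  [on edge]
  covered (12 px):
    · · · · · · · ·
    · · · · · · · ·
    · · · · · · · ·
    · · · · · · · ·
    · # # # · · · ·
    · · # # # # # ·
    · · · # # # · ·
    · · · · # · · ·
    · · · · · · · ·
    · · · · · · · ·
    · · · · · · · ·
    · · · · · · · ·
T1:
  2·area = 13  (B↔C swapped to make it positive)
  edge (14, 6)→(9, 20): d=(-5,14) inclusive
  edge (9, 20)→(7, 23): d=(-2,3) inclusive
  edge (7, 23)→(14, 6): d=(7,-17) inclusive
    (7,5)@(15, 11): e=[-39,0,52] → ·  [on edge]
    (5,8)@(11, 17): e=[-13,0,26] → ·  [on edge]
    (4,9)@(9, 19): e=[5,2,6] → #
    (5,9)@(11, 19): e=[-23,-4,40] → ·
    (4,10)@(9, 21): e=[-5,-2,20] → ·
    (3,11)@(7, 23): e=[13,0,0] → #  [on edge]
    (4,11)@(9, 23): e=[-15,-6,34] → ·
  covered (2 px):
    · · · · · · · ·
    · · · · · · · ·
    · · · · · · · ·
    · · · · · · · ·
    · · · · · · · ·
    · · · · · · · ·
    · · · · · · · ·
    · · · · · · · ·
    · · · · · · · ·
    · · · · # · · ·
    · · · · · · · ·
    · · · # · · · ·
T2:
  2·area = 48  (B↔C swapped to make it positive)
  edge (4, 22)→(10, 4): d=(6,-18) inclusive
  edge (10, 4)→(14, 0): d=(4,-4) inclusive
  edge (14, 0)→(4, 22): d=(-10,22) inclusive
    (5,0)@(11, 1): e=[0,-8,56] → ·  [on edge]
    (6,0)@(13, 1): e=[36,0,12] → #  [on edge]
    (7,0)@(15, 1): e=[72,8,-32] → ·
    (5,1)@(11, 3): e=[12,0,36] → #  [on edge]
    (6,1)@(13, 3): e=[48,8,-8] → ·
    (4,2)@(9, 5): e=[-12,0,60] → ·  [on edge]
    (5,2)@(11, 5): e=[24,8,16] → #
    (6,2)@(13, 5): e=[60,16,-28] → ·
    (3,3)@(7, 7): e=[-36,0,84] → ·  [on edge]
    (4,3)@(9, 7): e=[0,8,40] → #  [on edge]
    (5,3)@(11, 7): e=[36,16,-4] → ·
    (2,4)@(5, 9): e=[-60,0,108] → ·  [on edge]
    (1,5)@(3, 11): e=[-84,0,132] → ·  [on edge]
    (4,5)@(9, 11): e=[24,24,0] → #  [on edge]
    (0,6)@(1, 13): e=[-108,0,156] → ·  [on edge]
    (3,6)@(7, 13): e=[0,24,24] → #  [on edge]
    (2,9)@(5, 19): e=[0,40,8] → #  [on edge]
  covered (9 px):
    · · · · · · # ·
    · · · · · # · ·
    · · · · · # · ·
    · · · · # · · ·
    · · · · # · · ·
    · · · · # · · ·
    · · · # · · · ·
    · · · # · · · ·
    · · · · · · · ·
    · · # · · · · ·
    · · · · · · · ·
    · · · · · · · ·
T3:
  2·area = 12  (B↔C swapped to make it positive)
  edge (10, 2)→(12, 6): d=(2,4) inclusive
  edge (12, 6)→(14, 16): d=(2,10) inclusive
  edge (14, 16)→(10, 2): d=(-4,-14) inclusive
    (5,0)@(11, 1): e=[-6,0,18] → ·  [on edge]
    (5,2)@(11, 5): e=[2,8,2] → #
    (6,2)@(13, 5): e=[-6,-12,30] → ·
    (5,3)@(11, 7): e=[6,12,-6] → ·
    (6,5)@(13, 11): e=[6,0,6] → #  [on edge]
    (7,5)@(15, 11): e=[-2,-20,34] → ·
    (6,6)@(13, 13): e=[10,4,-2] → ·
    (7,10)@(15, 21): e=[18,0,-6] → ·  [on edge]
  covered (2 px):
    · · · · · · · ·
    · · · · · · · ·
    · · · · · # · ·
    · · · · · · · ·
    · · · · · · · ·
    · · · · · · # ·
    · · · · · · · ·
    · · · · · · · ·
    · · · · · · · ·
    · · · · · · · ·
    · · · · · · · ·
    · · · · · · · ·

Z-buffer (winner per pixel, '.' = empty):
  . . . . . . 2 .
  . . . . . 2 . .
  . . . . . 3 . .
  . . . . 2 . . .
  . 0 0 0 2 . . .
  . . 0 0 2 0 3 .
  . . . 2 0 0 . .
  . . . 2 0 . . .
  . . . . . . . .
  . . 2 . 1 . . .
  . . . . . . . .
  . . . 1 . . . .

Final: 2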